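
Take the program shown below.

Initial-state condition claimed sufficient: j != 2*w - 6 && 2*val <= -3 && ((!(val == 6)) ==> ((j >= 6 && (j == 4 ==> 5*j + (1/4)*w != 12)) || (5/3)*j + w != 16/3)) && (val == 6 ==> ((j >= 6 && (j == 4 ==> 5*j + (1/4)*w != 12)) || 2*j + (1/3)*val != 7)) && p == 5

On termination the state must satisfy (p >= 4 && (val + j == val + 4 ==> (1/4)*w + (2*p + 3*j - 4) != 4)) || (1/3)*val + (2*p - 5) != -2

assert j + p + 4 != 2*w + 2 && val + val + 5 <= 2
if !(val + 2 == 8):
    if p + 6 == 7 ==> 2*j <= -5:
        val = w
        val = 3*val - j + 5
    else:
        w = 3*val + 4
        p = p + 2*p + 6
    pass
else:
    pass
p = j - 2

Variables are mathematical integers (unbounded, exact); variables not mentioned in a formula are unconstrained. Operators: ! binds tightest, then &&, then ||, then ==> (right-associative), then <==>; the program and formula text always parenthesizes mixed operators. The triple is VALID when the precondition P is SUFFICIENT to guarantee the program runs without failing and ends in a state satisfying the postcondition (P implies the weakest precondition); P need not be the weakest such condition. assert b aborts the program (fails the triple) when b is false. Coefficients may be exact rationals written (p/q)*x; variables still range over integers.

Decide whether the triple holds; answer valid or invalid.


Working backward. After the program, the postcondition (p >= 4 && (val + j == val + 4 ==> (1/4)*w + (2*p + 3*j - 4) != 4)) || (1/3)*val + (2*p - 5) != -2 must hold; in canonical form it is (p >= 4 && (j == 4 ==> 3*j + 2*p + (1/4)*w != 8)) || 2*p + (1/3)*val != 3.
Before p := j - 2: (j >= 6 && (j == 4 ==> 5*j + (1/4)*w != 12)) || 2*j + (1/3)*val != 7
Then branch requires ((p == 1 ==> 2*j <= -5) ==> ((j >= 6 && (j == 4 ==> 5*j + (1/4)*w != 12)) || (5/3)*j + w != 16/3)) && ((!(p == 1 ==> 2*j <= -5)) ==> ((j >= 6 && (j == 4 ==> 5*j + (3/4)*val != 11)) || 2*j + (1/3)*val != 7)); else branch requires (j >= 6 && (j == 4 ==> 5*j + (1/4)*w != 12)) || 2*j + (1/3)*val != 7.
Before the if: ((!(val == 6)) ==> (((p == 1 ==> 2*j <= -5) ==> ((j >= 6 && (j == 4 ==> 5*j + (1/4)*w != 12)) || (5/3)*j + w != 16/3)) && ((!(p == 1 ==> 2*j <= -5)) ==> ((j >= 6 && (j == 4 ==> 5*j + (3/4)*val != 11)) || 2*j + (1/3)*val != 7)))) && (val == 6 ==> ((j >= 6 && (j == 4 ==> 5*j + (1/4)*w != 12)) || 2*j + (1/3)*val != 7))
Before assert j + p + 4 != 2*w + 2 && val + val + 5 <= 2: j + p != 2*w - 2 && 2*val <= -3 && ((!(val == 6)) ==> (((p == 1 ==> 2*j <= -5) ==> ((j >= 6 && (j == 4 ==> 5*j + (1/4)*w != 12)) || (5/3)*j + w != 16/3)) && ((!(p == 1 ==> 2*j <= -5)) ==> ((j >= 6 && (j == 4 ==> 5*j + (3/4)*val != 11)) || 2*j + (1/3)*val != 7)))) && (val == 6 ==> ((j >= 6 && (j == 4 ==> 5*j + (1/4)*w != 12)) || 2*j + (1/3)*val != 7))
The weakest precondition is j + p != 2*w - 2 && 2*val <= -3 && ((!(val == 6)) ==> (((p == 1 ==> 2*j <= -5) ==> ((j >= 6 && (j == 4 ==> 5*j + (1/4)*w != 12)) || (5/3)*j + w != 16/3)) && ((!(p == 1 ==> 2*j <= -5)) ==> ((j >= 6 && (j == 4 ==> 5*j + (3/4)*val != 11)) || 2*j + (1/3)*val != 7)))) && (val == 6 ==> ((j >= 6 && (j == 4 ==> 5*j + (1/4)*w != 12)) || 2*j + (1/3)*val != 7)).
Check whether j != 2*w - 6 && 2*val <= -3 && ((!(val == 6)) ==> ((j >= 6 && (j == 4 ==> 5*j + (1/4)*w != 12)) || (5/3)*j + w != 16/3)) && (val == 6 ==> ((j >= 6 && (j == 4 ==> 5*j + (1/4)*w != 12)) || 2*j + (1/3)*val != 7)) && p == 5 implies it.
Countermodel: at the initial state j = -7, p = 5, val = -2, w = 0, the precondition holds but the weakest precondition fails.
Answer: invalid


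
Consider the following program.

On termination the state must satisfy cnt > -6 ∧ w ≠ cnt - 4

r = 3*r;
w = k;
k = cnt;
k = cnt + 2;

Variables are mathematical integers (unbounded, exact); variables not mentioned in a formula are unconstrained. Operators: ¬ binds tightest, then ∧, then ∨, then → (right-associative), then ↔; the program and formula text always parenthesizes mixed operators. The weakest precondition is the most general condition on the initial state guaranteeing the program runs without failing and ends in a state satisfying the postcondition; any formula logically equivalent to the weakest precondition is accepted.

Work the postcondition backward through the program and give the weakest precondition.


Working backward. After the program, cnt > -6 ∧ w ≠ cnt - 4 must hold.
Before k := cnt + 2: cnt > -6 ∧ w ≠ cnt - 4
Before k := cnt: cnt > -6 ∧ w ≠ cnt - 4
Before w := k: cnt > -6 ∧ k ≠ cnt - 4
Before r := 3*r: cnt > -6 ∧ k ≠ cnt - 4
Answer: WP = cnt > -6 ∧ k ≠ cnt - 4


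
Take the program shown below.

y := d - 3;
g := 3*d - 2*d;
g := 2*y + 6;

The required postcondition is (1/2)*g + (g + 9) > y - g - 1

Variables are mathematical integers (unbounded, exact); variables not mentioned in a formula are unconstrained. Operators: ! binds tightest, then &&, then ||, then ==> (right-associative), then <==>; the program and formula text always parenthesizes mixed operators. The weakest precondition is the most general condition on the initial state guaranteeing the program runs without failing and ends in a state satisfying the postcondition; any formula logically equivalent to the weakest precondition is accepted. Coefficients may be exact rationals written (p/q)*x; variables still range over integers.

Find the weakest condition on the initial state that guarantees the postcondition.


Working backward. After the program, the postcondition (1/2)*g + (g + 9) > y - g - 1 must hold; in canonical form it is (5/2)*g > y - 10.
Before g := 2*y + 6: 4*y > -25
Before g := 3*d - 2*d: 4*y > -25
Before y := d - 3: 4*d > -13
Answer: WP = 4*d > -13


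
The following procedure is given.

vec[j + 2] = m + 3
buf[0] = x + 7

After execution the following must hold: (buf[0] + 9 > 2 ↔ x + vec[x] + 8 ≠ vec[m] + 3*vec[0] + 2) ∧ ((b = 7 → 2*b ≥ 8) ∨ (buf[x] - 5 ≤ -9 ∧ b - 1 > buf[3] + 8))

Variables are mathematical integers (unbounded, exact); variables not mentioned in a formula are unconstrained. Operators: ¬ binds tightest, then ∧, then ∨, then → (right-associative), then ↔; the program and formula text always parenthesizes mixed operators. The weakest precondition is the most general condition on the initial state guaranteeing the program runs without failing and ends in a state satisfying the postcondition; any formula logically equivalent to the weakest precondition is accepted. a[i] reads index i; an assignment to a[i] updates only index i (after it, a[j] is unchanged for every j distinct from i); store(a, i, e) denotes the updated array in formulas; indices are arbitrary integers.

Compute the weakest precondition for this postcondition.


Working backward. After the program, the postcondition (buf[0] + 9 > 2 ↔ x + vec[x] + 8 ≠ vec[m] + 3*vec[0] + 2) ∧ ((b = 7 → 2*b ≥ 8) ∨ (buf[x] - 5 ≤ -9 ∧ b - 1 > buf[3] + 8)) must hold; in canonical form it is (buf[0] > -7 ↔ vec[x] + x ≠ 3*vec[0] + vec[m] - 6) ∧ ((b = 7 → 2*b ≥ 8) ∨ (buf[x] ≤ -4 ∧ b > buf[3] + 9)).
Before buf[0] := x + 7: (x > -14 ↔ vec[x] + x ≠ 3*vec[0] + vec[m] - 6) ∧ ((b = 7 → 2*b ≥ 8) ∨ (store(buf, 0, x + 7)[x] ≤ -4 ∧ b > buf[3] + 9))
Before vec[j + 2] := m + 3: (x > -14 ↔ store(vec, j + 2, m + 3)[x] + x ≠ 3*store(vec, j + 2, m + 3)[0] + store(vec, j + 2, m + 3)[m] - 6) ∧ ((b = 7 → 2*b ≥ 8) ∨ (store(buf, 0, x + 7)[x] ≤ -4 ∧ b > buf[3] + 9))
Answer: WP = (x > -14 ↔ store(vec, j + 2, m + 3)[x] + x ≠ 3*store(vec, j + 2, m + 3)[0] + store(vec, j + 2, m + 3)[m] - 6) ∧ ((b = 7 → 2*b ≥ 8) ∨ (store(buf, 0, x + 7)[x] ≤ -4 ∧ b > buf[3] + 9))


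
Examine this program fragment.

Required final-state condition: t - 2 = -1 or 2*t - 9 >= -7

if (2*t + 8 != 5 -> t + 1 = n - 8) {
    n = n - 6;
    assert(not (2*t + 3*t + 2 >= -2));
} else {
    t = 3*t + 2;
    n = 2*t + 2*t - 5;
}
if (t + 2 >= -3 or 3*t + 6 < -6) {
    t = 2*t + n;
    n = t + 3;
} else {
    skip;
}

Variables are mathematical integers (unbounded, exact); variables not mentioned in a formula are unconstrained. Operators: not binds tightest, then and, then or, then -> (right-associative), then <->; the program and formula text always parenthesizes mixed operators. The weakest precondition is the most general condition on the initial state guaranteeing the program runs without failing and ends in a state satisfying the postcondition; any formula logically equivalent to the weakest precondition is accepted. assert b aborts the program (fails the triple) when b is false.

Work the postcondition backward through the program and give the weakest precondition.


Working backward. After the program, the postcondition t - 2 = -1 or 2*t - 9 >= -7 must hold; in canonical form it is t = 1 or 2*t >= 2.
Then branch requires n + 2*t = 1 or 2*n + 4*t >= 2; else branch requires t = 1 or 2*t >= 2.
Before the if: ((t >= -5 or 3*t < -12) -> (n + 2*t = 1 or 2*n + 4*t >= 2)) and ((not (t >= -5 or 3*t < -12)) -> (t = 1 or 2*t >= 2))
Then branch requires (not (5*t >= -4)) and ((t >= -5 or 3*t < -12) -> (n + 2*t = 7 or 2*n + 4*t >= 14)) and ((not (t >= -5 or 3*t < -12)) -> (t = 1 or 2*t >= 2)); else branch requires ((3*t >= -7 or 9*t < -18) -> (18*t = -6 or 36*t >= -12)) and ((not (3*t >= -7 or 9*t < -18)) -> (3*t = -1 or 6*t >= -2)).
Before the if: ((2*t != -3 -> t = n - 9) -> ((not (5*t >= -4)) and ((t >= -5 or 3*t < -12) -> (n + 2*t = 7 or 2*n + 4*t >= 14)) and ((not (t >= -5 or 3*t < -12)) -> (t = 1 or 2*t >= 2)))) and ((not (2*t != -3 -> t = n - 9)) -> (((3*t >= -7 or 9*t < -18) -> (18*t = -6 or 36*t >= -12)) and ((not (3*t >= -7 or 9*t < -18)) -> (3*t = -1 or 6*t >= -2))))
Answer: WP = ((2*t != -3 -> t = n - 9) -> ((not (5*t >= -4)) and ((t >= -5 or 3*t < -12) -> (n + 2*t = 7 or 2*n + 4*t >= 14)) and ((not (t >= -5 or 3*t < -12)) -> (t = 1 or 2*t >= 2)))) and ((not (2*t != -3 -> t = n - 9)) -> (((3*t >= -7 or 9*t < -18) -> (18*t = -6 or 36*t >= -12)) and ((not (3*t >= -7 or 9*t < -18)) -> (3*t = -1 or 6*t >= -2))))


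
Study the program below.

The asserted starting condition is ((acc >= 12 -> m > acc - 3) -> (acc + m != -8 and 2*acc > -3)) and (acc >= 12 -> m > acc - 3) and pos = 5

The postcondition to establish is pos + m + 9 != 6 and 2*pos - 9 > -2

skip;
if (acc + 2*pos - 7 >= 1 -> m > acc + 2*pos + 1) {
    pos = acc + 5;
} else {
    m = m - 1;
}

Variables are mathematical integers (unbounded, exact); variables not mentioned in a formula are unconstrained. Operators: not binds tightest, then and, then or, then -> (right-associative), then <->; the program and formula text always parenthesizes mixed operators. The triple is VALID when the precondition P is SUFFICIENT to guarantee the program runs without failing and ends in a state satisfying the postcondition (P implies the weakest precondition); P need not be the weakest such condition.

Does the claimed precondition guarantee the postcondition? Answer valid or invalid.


Working backward. After the program, the postcondition pos + m + 9 != 6 and 2*pos - 9 > -2 must hold; in canonical form it is m + pos != -3 and 2*pos > 7.
Then branch requires acc + m != -8 and 2*acc > -3; else branch requires m + pos != -2 and 2*pos > 7.
Before the if: ((acc + 2*pos >= 8 -> m > acc + 2*pos + 1) -> (acc + m != -8 and 2*acc > -3)) and ((not (acc + 2*pos >= 8 -> m > acc + 2*pos + 1)) -> (m + pos != -2 and 2*pos > 7))
Before skip: ((acc + 2*pos >= 8 -> m > acc + 2*pos + 1) -> (acc + m != -8 and 2*acc > -3)) and ((not (acc + 2*pos >= 8 -> m > acc + 2*pos + 1)) -> (m + pos != -2 and 2*pos > 7))
The weakest precondition is ((acc + 2*pos >= 8 -> m > acc + 2*pos + 1) -> (acc + m != -8 and 2*acc > -3)) and ((not (acc + 2*pos >= 8 -> m > acc + 2*pos + 1)) -> (m + pos != -2 and 2*pos > 7)).
Check whether ((acc >= 12 -> m > acc - 3) -> (acc + m != -8 and 2*acc > -3)) and (acc >= 12 -> m > acc - 3) and pos = 5 implies it.
Countermodel: at the initial state acc = 0, m = -7, pos = 5, the precondition holds but the weakest precondition fails.
Answer: invalid


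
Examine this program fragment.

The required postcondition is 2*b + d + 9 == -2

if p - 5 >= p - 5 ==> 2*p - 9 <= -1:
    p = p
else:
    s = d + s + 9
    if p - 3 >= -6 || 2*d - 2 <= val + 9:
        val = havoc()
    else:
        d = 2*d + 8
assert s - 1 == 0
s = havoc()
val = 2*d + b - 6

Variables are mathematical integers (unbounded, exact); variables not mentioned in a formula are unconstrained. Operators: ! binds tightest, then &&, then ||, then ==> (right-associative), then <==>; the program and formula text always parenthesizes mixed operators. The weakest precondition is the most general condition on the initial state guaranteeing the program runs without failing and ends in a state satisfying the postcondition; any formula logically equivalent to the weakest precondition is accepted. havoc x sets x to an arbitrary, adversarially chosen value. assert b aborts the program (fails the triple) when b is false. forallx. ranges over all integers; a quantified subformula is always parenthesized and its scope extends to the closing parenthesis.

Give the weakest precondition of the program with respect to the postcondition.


Working backward. After the program, the postcondition 2*b + d + 9 == -2 must hold; in canonical form it is 2*b + d == -11.
Before val := 2*d + b - 6: 2*b + d == -11
Before havoc s: 2*b + d == -11
Before assert s - 1 == 0: s == 1 && 2*b + d == -11
Then branch requires s == 1 && 2*b + d == -11; else branch requires ((p >= -3 || 2*d <= val + 11) ==> (d + s == -8 && 2*b + d == -11)) && ((!(p >= -3 || 2*d <= val + 11)) ==> (d + s == -8 && 2*b + 2*d == -19)).
Before the if: (2*p <= 8 ==> (s == 1 && 2*b + d == -11)) && ((!(2*p <= 8)) ==> (((p >= -3 || 2*d <= val + 11) ==> (d + s == -8 && 2*b + d == -11)) && ((!(p >= -3 || 2*d <= val + 11)) ==> (d + s == -8 && 2*b + 2*d == -19))))
Answer: WP = (2*p <= 8 ==> (s == 1 && 2*b + d == -11)) && ((!(2*p <= 8)) ==> (((p >= -3 || 2*d <= val + 11) ==> (d + s == -8 && 2*b + d == -11)) && ((!(p >= -3 || 2*d <= val + 11)) ==> (d + s == -8 && 2*b + 2*d == -19))))


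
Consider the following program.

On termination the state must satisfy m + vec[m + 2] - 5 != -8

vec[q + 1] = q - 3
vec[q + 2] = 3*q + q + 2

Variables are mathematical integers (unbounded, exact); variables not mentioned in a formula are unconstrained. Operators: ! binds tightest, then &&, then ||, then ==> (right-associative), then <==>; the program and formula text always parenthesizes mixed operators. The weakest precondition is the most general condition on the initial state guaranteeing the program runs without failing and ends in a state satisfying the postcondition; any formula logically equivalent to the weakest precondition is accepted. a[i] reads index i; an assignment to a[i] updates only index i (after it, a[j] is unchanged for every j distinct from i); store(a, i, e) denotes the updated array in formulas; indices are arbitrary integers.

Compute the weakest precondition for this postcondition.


Working backward. After the program, the postcondition m + vec[m + 2] - 5 != -8 must hold; in canonical form it is vec[m + 2] + m != -3.
Before vec[q + 2] := 3*q + q + 2: store(vec, q + 2, 4*q + 2)[m + 2] + m != -3
Before vec[q + 1] := q - 3: store(store(vec, q + 1, q - 3), q + 2, 4*q + 2)[m + 2] + m != -3
Answer: WP = store(store(vec, q + 1, q - 3), q + 2, 4*q + 2)[m + 2] + m != -3


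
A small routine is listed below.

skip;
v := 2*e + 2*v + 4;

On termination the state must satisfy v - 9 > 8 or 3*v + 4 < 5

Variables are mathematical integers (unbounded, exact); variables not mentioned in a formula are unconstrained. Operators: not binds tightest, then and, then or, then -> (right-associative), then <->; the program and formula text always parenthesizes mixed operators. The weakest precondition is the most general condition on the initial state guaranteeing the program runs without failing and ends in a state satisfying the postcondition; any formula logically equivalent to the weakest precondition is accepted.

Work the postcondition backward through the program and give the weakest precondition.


Working backward. After the program, the postcondition v - 9 > 8 or 3*v + 4 < 5 must hold; in canonical form it is v > 17 or 3*v < 1.
Before v := 2*e + 2*v + 4: 2*e + 2*v > 13 or 6*e + 6*v < -11
Before skip: 2*e + 2*v > 13 or 6*e + 6*v < -11
Answer: WP = 2*e + 2*v > 13 or 6*e + 6*v < -11


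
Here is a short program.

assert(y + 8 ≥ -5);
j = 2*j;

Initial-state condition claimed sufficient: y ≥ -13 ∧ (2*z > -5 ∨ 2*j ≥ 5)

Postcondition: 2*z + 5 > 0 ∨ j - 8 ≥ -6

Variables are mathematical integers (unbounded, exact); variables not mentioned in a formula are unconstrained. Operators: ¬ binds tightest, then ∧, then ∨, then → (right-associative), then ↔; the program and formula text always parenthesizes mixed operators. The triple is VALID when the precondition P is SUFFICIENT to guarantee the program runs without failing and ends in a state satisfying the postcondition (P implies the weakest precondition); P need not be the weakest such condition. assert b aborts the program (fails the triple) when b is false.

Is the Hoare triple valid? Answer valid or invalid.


Working backward. After the program, the postcondition 2*z + 5 > 0 ∨ j - 8 ≥ -6 must hold; in canonical form it is 2*z > -5 ∨ j ≥ 2.
Before j := 2*j: 2*z > -5 ∨ 2*j ≥ 2
Before assert y + 8 ≥ -5: y ≥ -13 ∧ (2*z > -5 ∨ 2*j ≥ 2)
The weakest precondition is y ≥ -13 ∧ (2*z > -5 ∨ 2*j ≥ 2).
Check whether y ≥ -13 ∧ (2*z > -5 ∨ 2*j ≥ 5) implies it.
Every state satisfying the precondition satisfies the weakest precondition: the implication holds.
Answer: valid


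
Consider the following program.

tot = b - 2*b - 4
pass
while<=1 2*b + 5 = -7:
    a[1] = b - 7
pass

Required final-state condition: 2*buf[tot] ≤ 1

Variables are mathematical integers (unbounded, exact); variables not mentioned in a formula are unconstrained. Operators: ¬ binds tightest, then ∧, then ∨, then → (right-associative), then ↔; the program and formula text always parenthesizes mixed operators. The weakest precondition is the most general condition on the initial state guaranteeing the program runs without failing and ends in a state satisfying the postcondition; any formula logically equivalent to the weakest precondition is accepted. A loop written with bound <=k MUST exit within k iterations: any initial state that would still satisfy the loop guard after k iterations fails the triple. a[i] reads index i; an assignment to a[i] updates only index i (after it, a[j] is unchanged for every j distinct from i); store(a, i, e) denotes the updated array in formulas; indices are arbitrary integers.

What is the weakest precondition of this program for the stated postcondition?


Working backward. After the program, 2*buf[tot] ≤ 1 must hold.
Before skip: 2*buf[tot] ≤ 1
Before the loop (bound <=1), unroll the exhaustion recursion (WP_0 = exit-now case; WP_j = one more guarded iteration, up to j = 1):
  WP_0: (¬(2*b = -12)) ∧ 2*buf[tot] ≤ 1
  WP_1: (2*b = -12 → ((¬(2*b = -12)) ∧ 2*buf[tot] ≤ 1)) ∧ ((¬(2*b = -12)) → 2*buf[tot] ≤ 1)
So before the loop: (2*b = -12 → ((¬(2*b = -12)) ∧ 2*buf[tot] ≤ 1)) ∧ ((¬(2*b = -12)) → 2*buf[tot] ≤ 1)
Before skip: (2*b = -12 → ((¬(2*b = -12)) ∧ 2*buf[tot] ≤ 1)) ∧ ((¬(2*b = -12)) → 2*buf[tot] ≤ 1)
Before tot := b - 2*b - 4: (2*b = -12 → ((¬(2*b = -12)) ∧ 2*buf[-b - 4] ≤ 1)) ∧ ((¬(2*b = -12)) → 2*buf[-b - 4] ≤ 1)
Answer: WP = (2*b = -12 → ((¬(2*b = -12)) ∧ 2*buf[-b - 4] ≤ 1)) ∧ ((¬(2*b = -12)) → 2*buf[-b - 4] ≤ 1)


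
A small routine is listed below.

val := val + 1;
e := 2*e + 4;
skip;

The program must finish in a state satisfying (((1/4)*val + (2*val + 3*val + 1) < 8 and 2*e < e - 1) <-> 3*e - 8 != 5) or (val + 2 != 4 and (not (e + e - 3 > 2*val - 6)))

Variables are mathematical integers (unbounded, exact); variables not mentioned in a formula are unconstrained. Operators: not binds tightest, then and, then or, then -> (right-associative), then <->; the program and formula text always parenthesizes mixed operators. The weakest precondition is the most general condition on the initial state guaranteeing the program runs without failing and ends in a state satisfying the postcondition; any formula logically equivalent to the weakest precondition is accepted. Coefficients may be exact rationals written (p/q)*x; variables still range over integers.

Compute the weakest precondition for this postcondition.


Working backward. After the program, the postcondition (((1/4)*val + (2*val + 3*val + 1) < 8 and 2*e < e - 1) <-> 3*e - 8 != 5) or (val + 2 != 4 and (not (e + e - 3 > 2*val - 6))) must hold; in canonical form it is (((21/4)*val < 7 and e < -1) <-> 3*e != 13) or (val != 2 and (not (2*e > 2*val - 3))).
Before skip: (((21/4)*val < 7 and e < -1) <-> 3*e != 13) or (val != 2 and (not (2*e > 2*val - 3)))
Before e := 2*e + 4: (((21/4)*val < 7 and 2*e < -5) <-> 6*e != 1) or (val != 2 and (not (4*e > 2*val - 11)))
Before val := val + 1: (((21/4)*val < 7/4 and 2*e < -5) <-> 6*e != 1) or (val != 1 and (not (4*e > 2*val - 9)))
Answer: WP = (((21/4)*val < 7/4 and 2*e < -5) <-> 6*e != 1) or (val != 1 and (not (4*e > 2*val - 9)))


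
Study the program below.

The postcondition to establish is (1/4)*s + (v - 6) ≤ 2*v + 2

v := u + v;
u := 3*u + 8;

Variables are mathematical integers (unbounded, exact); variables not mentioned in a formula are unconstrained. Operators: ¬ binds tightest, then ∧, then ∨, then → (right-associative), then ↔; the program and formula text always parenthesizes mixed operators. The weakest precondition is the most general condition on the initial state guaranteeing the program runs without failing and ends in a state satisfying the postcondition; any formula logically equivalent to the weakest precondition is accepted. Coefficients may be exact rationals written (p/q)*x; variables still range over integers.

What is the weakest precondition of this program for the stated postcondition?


Working backward. After the program, the postcondition (1/4)*s + (v - 6) ≤ 2*v + 2 must hold; in canonical form it is (1/4)*s ≤ v + 8.
Before u := 3*u + 8: (1/4)*s ≤ v + 8
Before v := u + v: (1/4)*s ≤ u + v + 8
Answer: WP = (1/4)*s ≤ u + v + 8


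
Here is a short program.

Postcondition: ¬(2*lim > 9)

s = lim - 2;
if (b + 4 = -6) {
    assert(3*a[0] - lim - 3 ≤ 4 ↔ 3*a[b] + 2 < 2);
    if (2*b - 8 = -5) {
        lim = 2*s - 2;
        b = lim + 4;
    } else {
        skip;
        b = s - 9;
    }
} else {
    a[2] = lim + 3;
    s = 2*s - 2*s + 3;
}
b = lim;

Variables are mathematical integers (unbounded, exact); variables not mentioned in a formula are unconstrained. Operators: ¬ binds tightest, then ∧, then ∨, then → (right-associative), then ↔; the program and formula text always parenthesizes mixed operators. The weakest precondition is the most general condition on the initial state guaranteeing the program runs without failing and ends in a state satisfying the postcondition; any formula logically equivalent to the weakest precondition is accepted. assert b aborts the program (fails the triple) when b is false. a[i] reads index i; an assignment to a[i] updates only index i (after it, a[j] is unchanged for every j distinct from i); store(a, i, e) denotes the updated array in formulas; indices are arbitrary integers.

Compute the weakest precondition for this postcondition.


Working backward. After the program, ¬(2*lim > 9) must hold.
Before b := lim: ¬(2*lim > 9)
Then branch requires (3*a[0] ≤ lim + 7 ↔ 3*a[b] < 0) ∧ (2*b = 3 → (¬(4*s > 13))) ∧ ((¬(2*b = 3)) → (¬(2*lim > 9))); else branch requires ¬(2*lim > 9).
Before the if: (b = -10 → ((3*a[0] ≤ lim + 7 ↔ 3*a[b] < 0) ∧ (2*b = 3 → (¬(4*s > 13))) ∧ ((¬(2*b = 3)) → (¬(2*lim > 9))))) ∧ ((¬(b = -10)) → (¬(2*lim > 9)))
Before s := lim - 2: (b = -10 → ((3*a[0] ≤ lim + 7 ↔ 3*a[b] < 0) ∧ (2*b = 3 → (¬(4*lim > 21))) ∧ ((¬(2*b = 3)) → (¬(2*lim > 9))))) ∧ ((¬(b = -10)) → (¬(2*lim > 9)))
Answer: WP = (b = -10 → ((3*a[0] ≤ lim + 7 ↔ 3*a[b] < 0) ∧ (2*b = 3 → (¬(4*lim > 21))) ∧ ((¬(2*b = 3)) → (¬(2*lim > 9))))) ∧ ((¬(b = -10)) → (¬(2*lim > 9)))


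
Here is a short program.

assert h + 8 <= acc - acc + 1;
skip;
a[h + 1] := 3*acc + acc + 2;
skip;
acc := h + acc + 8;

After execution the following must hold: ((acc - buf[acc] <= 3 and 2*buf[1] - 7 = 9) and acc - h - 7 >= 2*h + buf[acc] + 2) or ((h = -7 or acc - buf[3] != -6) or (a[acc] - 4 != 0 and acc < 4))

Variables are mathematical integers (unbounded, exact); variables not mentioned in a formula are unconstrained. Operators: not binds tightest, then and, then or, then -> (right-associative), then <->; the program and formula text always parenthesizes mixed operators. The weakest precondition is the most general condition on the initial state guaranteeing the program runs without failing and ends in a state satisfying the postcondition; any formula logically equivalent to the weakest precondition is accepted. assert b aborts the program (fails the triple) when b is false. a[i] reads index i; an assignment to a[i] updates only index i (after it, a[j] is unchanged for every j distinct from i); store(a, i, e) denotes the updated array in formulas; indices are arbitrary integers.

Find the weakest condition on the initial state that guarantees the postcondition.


Working backward. After the program, the postcondition ((acc - buf[acc] <= 3 and 2*buf[1] - 7 = 9) and acc - h - 7 >= 2*h + buf[acc] + 2) or ((h = -7 or acc - buf[3] != -6) or (a[acc] - 4 != 0 and acc < 4)) must hold; in canonical form it is (acc <= buf[acc] + 3 and 2*buf[1] = 16 and acc >= buf[acc] + 3*h + 9) or h = -7 or acc != buf[3] - 6 or (a[acc] != 4 and acc < 4).
Before acc := h + acc + 8: (acc + h <= buf[acc + h + 8] - 5 and 2*buf[1] = 16 and acc >= buf[acc + h + 8] + 2*h + 1) or h = -7 or acc + h != buf[3] - 14 or (a[acc + h + 8] != 4 and acc + h < -4)
Before skip: (acc + h <= buf[acc + h + 8] - 5 and 2*buf[1] = 16 and acc >= buf[acc + h + 8] + 2*h + 1) or h = -7 or acc + h != buf[3] - 14 or (a[acc + h + 8] != 4 and acc + h < -4)
Before a[h + 1] := 3*acc + acc + 2: (acc + h <= buf[acc + h + 8] - 5 and 2*buf[1] = 16 and acc >= buf[acc + h + 8] + 2*h + 1) or h = -7 or acc + h != buf[3] - 14 or (store(a, h + 1, 4*acc + 2)[acc + h + 8] != 4 and acc + h < -4)
Before skip: (acc + h <= buf[acc + h + 8] - 5 and 2*buf[1] = 16 and acc >= buf[acc + h + 8] + 2*h + 1) or h = -7 or acc + h != buf[3] - 14 or (store(a, h + 1, 4*acc + 2)[acc + h + 8] != 4 and acc + h < -4)
Before assert h + 8 <= acc - acc + 1: h <= -7 and ((acc + h <= buf[acc + h + 8] - 5 and 2*buf[1] = 16 and acc >= buf[acc + h + 8] + 2*h + 1) or h = -7 or acc + h != buf[3] - 14 or (store(a, h + 1, 4*acc + 2)[acc + h + 8] != 4 and acc + h < -4))
Answer: WP = h <= -7 and ((acc + h <= buf[acc + h + 8] - 5 and 2*buf[1] = 16 and acc >= buf[acc + h + 8] + 2*h + 1) or h = -7 or acc + h != buf[3] - 14 or (store(a, h + 1, 4*acc + 2)[acc + h + 8] != 4 and acc + h < -4))


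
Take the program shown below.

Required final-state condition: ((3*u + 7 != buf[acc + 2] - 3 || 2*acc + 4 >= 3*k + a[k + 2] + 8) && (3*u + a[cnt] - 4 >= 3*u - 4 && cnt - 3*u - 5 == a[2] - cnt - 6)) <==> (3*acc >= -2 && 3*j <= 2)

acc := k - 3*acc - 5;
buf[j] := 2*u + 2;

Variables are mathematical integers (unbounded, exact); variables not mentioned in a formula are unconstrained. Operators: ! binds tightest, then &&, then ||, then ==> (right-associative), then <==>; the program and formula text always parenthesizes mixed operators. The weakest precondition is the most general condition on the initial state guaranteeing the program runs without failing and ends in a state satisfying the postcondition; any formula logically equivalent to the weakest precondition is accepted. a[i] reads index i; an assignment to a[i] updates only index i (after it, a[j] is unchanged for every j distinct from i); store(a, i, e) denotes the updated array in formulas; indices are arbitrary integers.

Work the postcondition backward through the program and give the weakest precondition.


Working backward. After the program, the postcondition ((3*u + 7 != buf[acc + 2] - 3 || 2*acc + 4 >= 3*k + a[k + 2] + 8) && (3*u + a[cnt] - 4 >= 3*u - 4 && cnt - 3*u - 5 == a[2] - cnt - 6)) <==> (3*acc >= -2 && 3*j <= 2) must hold; in canonical form it is ((3*u != buf[acc + 2] - 10 || 2*acc >= a[k + 2] + 3*k + 4) && a[cnt] >= 0 && 2*cnt == a[2] + 3*u - 1) <==> (3*acc >= -2 && 3*j <= 2).
Before buf[j] := 2*u + 2: ((3*u != store(buf, j, 2*u + 2)[acc + 2] - 10 || 2*acc >= a[k + 2] + 3*k + 4) && a[cnt] >= 0 && 2*cnt == a[2] + 3*u - 1) <==> (3*acc >= -2 && 3*j <= 2)
Before acc := k - 3*acc - 5: ((3*u != store(buf, j, 2*u + 2)[-3*acc + k - 3] - 10 || a[k + 2] + 6*acc + k <= -14) && a[cnt] >= 0 && 2*cnt == a[2] + 3*u - 1) <==> (3*k >= 9*acc + 13 && 3*j <= 2)
Answer: WP = ((3*u != store(buf, j, 2*u + 2)[-3*acc + k - 3] - 10 || a[k + 2] + 6*acc + k <= -14) && a[cnt] >= 0 && 2*cnt == a[2] + 3*u - 1) <==> (3*k >= 9*acc + 13 && 3*j <= 2)


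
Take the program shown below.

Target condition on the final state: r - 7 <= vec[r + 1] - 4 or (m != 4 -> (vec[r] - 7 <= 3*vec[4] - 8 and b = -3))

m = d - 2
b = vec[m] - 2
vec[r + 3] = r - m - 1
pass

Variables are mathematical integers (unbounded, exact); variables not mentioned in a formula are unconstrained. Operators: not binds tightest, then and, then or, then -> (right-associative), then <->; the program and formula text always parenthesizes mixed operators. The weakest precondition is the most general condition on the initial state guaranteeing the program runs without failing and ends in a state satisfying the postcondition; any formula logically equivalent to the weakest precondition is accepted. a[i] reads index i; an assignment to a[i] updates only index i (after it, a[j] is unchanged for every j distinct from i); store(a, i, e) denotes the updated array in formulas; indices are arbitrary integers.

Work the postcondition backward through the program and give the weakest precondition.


Working backward. After the program, the postcondition r - 7 <= vec[r + 1] - 4 or (m != 4 -> (vec[r] - 7 <= 3*vec[4] - 8 and b = -3)) must hold; in canonical form it is r <= vec[r + 1] + 3 or (m != 4 -> (vec[r] <= 3*vec[4] - 1 and b = -3)).
Before skip: r <= vec[r + 1] + 3 or (m != 4 -> (vec[r] <= 3*vec[4] - 1 and b = -3))
Before vec[r + 3] := r - m - 1: r <= store(vec, r + 3, -m + r - 1)[r + 1] + 3 or (m != 4 -> (store(vec, r + 3, -m + r - 1)[r] <= 3*store(vec, r + 3, -m + r - 1)[4] - 1 and b = -3))
Before b := vec[m] - 2: r <= store(vec, r + 3, -m + r - 1)[r + 1] + 3 or (m != 4 -> (store(vec, r + 3, -m + r - 1)[r] <= 3*store(vec, r + 3, -m + r - 1)[4] - 1 and vec[m] = -1))
Before m := d - 2: r <= store(vec, r + 3, -d + r + 1)[r + 1] + 3 or (d != 6 -> (store(vec, r + 3, -d + r + 1)[r] <= 3*store(vec, r + 3, -d + r + 1)[4] - 1 and vec[d - 2] = -1))
Answer: WP = r <= store(vec, r + 3, -d + r + 1)[r + 1] + 3 or (d != 6 -> (store(vec, r + 3, -d + r + 1)[r] <= 3*store(vec, r + 3, -d + r + 1)[4] - 1 and vec[d - 2] = -1))


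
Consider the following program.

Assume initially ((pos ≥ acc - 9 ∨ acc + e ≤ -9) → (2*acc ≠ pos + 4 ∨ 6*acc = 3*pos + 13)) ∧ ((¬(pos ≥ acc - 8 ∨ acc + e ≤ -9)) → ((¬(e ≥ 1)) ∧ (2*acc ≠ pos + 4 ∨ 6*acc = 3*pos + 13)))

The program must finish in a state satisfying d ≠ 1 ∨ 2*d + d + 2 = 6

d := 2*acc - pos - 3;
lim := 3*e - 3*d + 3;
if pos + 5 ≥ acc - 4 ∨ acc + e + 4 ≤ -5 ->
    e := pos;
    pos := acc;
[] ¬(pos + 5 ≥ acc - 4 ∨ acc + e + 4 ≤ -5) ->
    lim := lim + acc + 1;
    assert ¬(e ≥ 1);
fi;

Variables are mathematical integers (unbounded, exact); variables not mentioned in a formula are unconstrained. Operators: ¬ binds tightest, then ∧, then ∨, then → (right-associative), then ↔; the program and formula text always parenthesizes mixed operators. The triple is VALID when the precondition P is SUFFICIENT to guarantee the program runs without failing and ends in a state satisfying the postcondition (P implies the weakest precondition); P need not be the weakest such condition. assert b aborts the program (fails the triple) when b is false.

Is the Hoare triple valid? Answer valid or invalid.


Working backward. After the program, the postcondition d ≠ 1 ∨ 2*d + d + 2 = 6 must hold; in canonical form it is d ≠ 1 ∨ 3*d = 4.
Then branch requires d ≠ 1 ∨ 3*d = 4; else branch requires (¬(e ≥ 1)) ∧ (d ≠ 1 ∨ 3*d = 4).
Before the if: ((pos ≥ acc - 9 ∨ acc + e ≤ -9) → (d ≠ 1 ∨ 3*d = 4)) ∧ ((¬(pos ≥ acc - 9 ∨ acc + e ≤ -9)) → ((¬(e ≥ 1)) ∧ (d ≠ 1 ∨ 3*d = 4)))
Before lim := 3*e - 3*d + 3: ((pos ≥ acc - 9 ∨ acc + e ≤ -9) → (d ≠ 1 ∨ 3*d = 4)) ∧ ((¬(pos ≥ acc - 9 ∨ acc + e ≤ -9)) → ((¬(e ≥ 1)) ∧ (d ≠ 1 ∨ 3*d = 4)))
Before d := 2*acc - pos - 3: ((pos ≥ acc - 9 ∨ acc + e ≤ -9) → (2*acc ≠ pos + 4 ∨ 6*acc = 3*pos + 13)) ∧ ((¬(pos ≥ acc - 9 ∨ acc + e ≤ -9)) → ((¬(e ≥ 1)) ∧ (2*acc ≠ pos + 4 ∨ 6*acc = 3*pos + 13)))
The weakest precondition is ((pos ≥ acc - 9 ∨ acc + e ≤ -9) → (2*acc ≠ pos + 4 ∨ 6*acc = 3*pos + 13)) ∧ ((¬(pos ≥ acc - 9 ∨ acc + e ≤ -9)) → ((¬(e ≥ 1)) ∧ (2*acc ≠ pos + 4 ∨ 6*acc = 3*pos + 13))).
Check whether ((pos ≥ acc - 9 ∨ acc + e ≤ -9) → (2*acc ≠ pos + 4 ∨ 6*acc = 3*pos + 13)) ∧ ((¬(pos ≥ acc - 8 ∨ acc + e ≤ -9)) → ((¬(e ≥ 1)) ∧ (2*acc ≠ pos + 4 ∨ 6*acc = 3*pos + 13))) implies it.
Every state satisfying the precondition satisfies the weakest precondition: the implication holds.
Answer: valid


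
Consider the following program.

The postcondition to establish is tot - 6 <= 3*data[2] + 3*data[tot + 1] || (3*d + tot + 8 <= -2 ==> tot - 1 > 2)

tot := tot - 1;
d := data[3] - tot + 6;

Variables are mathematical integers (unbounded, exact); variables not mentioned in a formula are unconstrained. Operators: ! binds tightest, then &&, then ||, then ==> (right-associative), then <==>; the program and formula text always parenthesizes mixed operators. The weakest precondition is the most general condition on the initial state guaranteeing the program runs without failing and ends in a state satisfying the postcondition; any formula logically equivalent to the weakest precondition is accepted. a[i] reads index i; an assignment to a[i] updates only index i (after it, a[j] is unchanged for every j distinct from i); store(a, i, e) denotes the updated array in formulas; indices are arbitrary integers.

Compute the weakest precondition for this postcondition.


Working backward. After the program, the postcondition tot - 6 <= 3*data[2] + 3*data[tot + 1] || (3*d + tot + 8 <= -2 ==> tot - 1 > 2) must hold; in canonical form it is tot <= 3*data[tot + 1] + 3*data[2] + 6 || (3*d + tot <= -10 ==> tot > 3).
Before d := data[3] - tot + 6: tot <= 3*data[tot + 1] + 3*data[2] + 6 || (3*data[3] <= 2*tot - 28 ==> tot > 3)
Before tot := tot - 1: tot <= 3*data[2] + 3*data[tot] + 7 || (3*data[3] <= 2*tot - 30 ==> tot > 4)
Answer: WP = tot <= 3*data[2] + 3*data[tot] + 7 || (3*data[3] <= 2*tot - 30 ==> tot > 4)


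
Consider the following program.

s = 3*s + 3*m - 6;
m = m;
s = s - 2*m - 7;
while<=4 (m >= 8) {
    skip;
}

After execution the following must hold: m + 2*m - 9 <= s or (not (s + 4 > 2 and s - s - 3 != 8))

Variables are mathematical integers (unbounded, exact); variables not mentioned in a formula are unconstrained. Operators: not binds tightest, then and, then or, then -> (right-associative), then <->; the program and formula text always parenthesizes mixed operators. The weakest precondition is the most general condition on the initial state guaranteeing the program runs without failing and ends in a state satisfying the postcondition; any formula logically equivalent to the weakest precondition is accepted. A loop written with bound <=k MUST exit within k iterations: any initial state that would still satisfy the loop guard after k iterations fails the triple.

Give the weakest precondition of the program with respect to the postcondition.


Working backward. After the program, the postcondition m + 2*m - 9 <= s or (not (s + 4 > 2 and s - s - 3 != 8)) must hold; in canonical form it is 3*m <= s + 9 or (not (s > -2)).
Before the loop (bound <=4), unroll the exhaustion recursion (WP_0 = exit-now case; WP_j = one more guarded iteration, up to j = 4):
  WP_0: (not (m >= 8)) and (3*m <= s + 9 or (not (s > -2)))
  WP_1: (m >= 8 -> ((not (m >= 8)) and (3*m <= s + 9 or (not (s > -2))))) and ((not (m >= 8)) -> (3*m <= s + 9 or (not (s > -2))))
  WP_2: (m >= 8 -> ((m >= 8 -> ((not (m >= 8)) and (3*m <= s + 9 or (not (s > -2))))) and ((not (m >= 8)) -> (3*m <= s + 9 or (not (s > -2)))))) and ((not (m >= 8)) -> (3*m <= s + 9 or (not (s > -2))))
  WP_3: (m >= 8 -> ((m >= 8 -> ((m >= 8 -> ((not (m >= 8)) and (3*m <= s + 9 or (not (s > -2))))) and ((not (m >= 8)) -> (3*m <= s + 9 or (not (s > -2)))))) and ((not (m >= 8)) -> (3*m <= s + 9 or (not (s > -2)))))) and ((not (m >= 8)) -> (3*m <= s + 9 or (not (s > -2))))
  WP_4: (m >= 8 -> ((m >= 8 -> ((m >= 8 -> ((m >= 8 -> ((not (m >= 8)) and (3*m <= s + 9 or (not (s > -2))))) and ((not (m >= 8)) -> (3*m <= s + 9 or (not (s > -2)))))) and ((not (m >= 8)) -> (3*m <= s + 9 or (not (s > -2)))))) and ((not (m >= 8)) -> (3*m <= s + 9 or (not (s > -2)))))) and ((not (m >= 8)) -> (3*m <= s + 9 or (not (s > -2))))
So before the loop: (m >= 8 -> ((m >= 8 -> ((m >= 8 -> ((m >= 8 -> ((not (m >= 8)) and (3*m <= s + 9 or (not (s > -2))))) and ((not (m >= 8)) -> (3*m <= s + 9 or (not (s > -2)))))) and ((not (m >= 8)) -> (3*m <= s + 9 or (not (s > -2)))))) and ((not (m >= 8)) -> (3*m <= s + 9 or (not (s > -2)))))) and ((not (m >= 8)) -> (3*m <= s + 9 or (not (s > -2))))
Before s := s - 2*m - 7: (m >= 8 -> ((m >= 8 -> ((m >= 8 -> ((m >= 8 -> ((not (m >= 8)) and (5*m <= s + 2 or (not (s > 2*m + 5))))) and ((not (m >= 8)) -> (5*m <= s + 2 or (not (s > 2*m + 5)))))) and ((not (m >= 8)) -> (5*m <= s + 2 or (not (s > 2*m + 5)))))) and ((not (m >= 8)) -> (5*m <= s + 2 or (not (s > 2*m + 5)))))) and ((not (m >= 8)) -> (5*m <= s + 2 or (not (s > 2*m + 5))))
Before m := m: (m >= 8 -> ((m >= 8 -> ((m >= 8 -> ((m >= 8 -> ((not (m >= 8)) and (5*m <= s + 2 or (not (s > 2*m + 5))))) and ((not (m >= 8)) -> (5*m <= s + 2 or (not (s > 2*m + 5)))))) and ((not (m >= 8)) -> (5*m <= s + 2 or (not (s > 2*m + 5)))))) and ((not (m >= 8)) -> (5*m <= s + 2 or (not (s > 2*m + 5)))))) and ((not (m >= 8)) -> (5*m <= s + 2 or (not (s > 2*m + 5))))
Before s := 3*s + 3*m - 6: (m >= 8 -> ((m >= 8 -> ((m >= 8 -> ((m >= 8 -> ((not (m >= 8)) and (2*m <= 3*s - 4 or (not (m + 3*s > 11))))) and ((not (m >= 8)) -> (2*m <= 3*s - 4 or (not (m + 3*s > 11)))))) and ((not (m >= 8)) -> (2*m <= 3*s - 4 or (not (m + 3*s > 11)))))) and ((not (m >= 8)) -> (2*m <= 3*s - 4 or (not (m + 3*s > 11)))))) and ((not (m >= 8)) -> (2*m <= 3*s - 4 or (not (m + 3*s > 11))))
Answer: WP = (m >= 8 -> ((m >= 8 -> ((m >= 8 -> ((m >= 8 -> ((not (m >= 8)) and (2*m <= 3*s - 4 or (not (m + 3*s > 11))))) and ((not (m >= 8)) -> (2*m <= 3*s - 4 or (not (m + 3*s > 11)))))) and ((not (m >= 8)) -> (2*m <= 3*s - 4 or (not (m + 3*s > 11)))))) and ((not (m >= 8)) -> (2*m <= 3*s - 4 or (not (m + 3*s > 11)))))) and ((not (m >= 8)) -> (2*m <= 3*s - 4 or (not (m + 3*s > 11))))


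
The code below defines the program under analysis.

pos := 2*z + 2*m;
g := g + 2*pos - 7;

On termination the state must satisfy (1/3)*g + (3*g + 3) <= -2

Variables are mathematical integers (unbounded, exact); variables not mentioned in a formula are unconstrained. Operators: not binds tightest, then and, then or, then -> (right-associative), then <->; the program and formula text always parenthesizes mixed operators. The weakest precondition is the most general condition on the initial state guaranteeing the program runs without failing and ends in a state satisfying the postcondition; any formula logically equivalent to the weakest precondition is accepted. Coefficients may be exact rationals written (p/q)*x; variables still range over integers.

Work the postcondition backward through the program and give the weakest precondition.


Working backward. After the program, the postcondition (1/3)*g + (3*g + 3) <= -2 must hold; in canonical form it is (10/3)*g <= -5.
Before g := g + 2*pos - 7: (10/3)*g + (20/3)*pos <= 55/3
Before pos := 2*z + 2*m: (10/3)*g + (40/3)*m + (40/3)*z <= 55/3
Answer: WP = (10/3)*g + (40/3)*m + (40/3)*z <= 55/3
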